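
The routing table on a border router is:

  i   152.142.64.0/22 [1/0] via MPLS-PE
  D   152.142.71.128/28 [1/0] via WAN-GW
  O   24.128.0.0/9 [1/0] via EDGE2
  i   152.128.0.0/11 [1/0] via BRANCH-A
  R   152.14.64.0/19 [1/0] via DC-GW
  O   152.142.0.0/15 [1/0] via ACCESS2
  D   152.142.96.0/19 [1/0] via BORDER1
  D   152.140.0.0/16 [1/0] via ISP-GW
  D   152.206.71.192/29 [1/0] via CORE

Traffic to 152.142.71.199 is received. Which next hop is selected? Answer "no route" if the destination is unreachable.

Routes whose prefix contains 152.142.71.199:
  152.128.0.0/11 (152.128.0.0 - 152.159.255.255) -> BRANCH-A
  152.142.0.0/15 (152.142.0.0 - 152.143.255.255) -> ACCESS2
More-specific entries that do NOT match:
  152.206.71.192/29 (152.206.71.192 - 152.206.71.199) does not contain 152.142.71.199
  152.142.71.128/28 (152.142.71.128 - 152.142.71.143) does not contain 152.142.71.199
  152.142.64.0/22 (152.142.64.0 - 152.142.67.255) does not contain 152.142.71.199
  152.14.64.0/19 (152.14.64.0 - 152.14.95.255) does not contain 152.142.71.199
  152.142.96.0/19 (152.142.96.0 - 152.142.127.255) does not contain 152.142.71.199
  152.140.0.0/16 (152.140.0.0 - 152.140.255.255) does not contain 152.142.71.199
Longest matching prefix is /15 -> next hop ACCESS2.

ACCESS2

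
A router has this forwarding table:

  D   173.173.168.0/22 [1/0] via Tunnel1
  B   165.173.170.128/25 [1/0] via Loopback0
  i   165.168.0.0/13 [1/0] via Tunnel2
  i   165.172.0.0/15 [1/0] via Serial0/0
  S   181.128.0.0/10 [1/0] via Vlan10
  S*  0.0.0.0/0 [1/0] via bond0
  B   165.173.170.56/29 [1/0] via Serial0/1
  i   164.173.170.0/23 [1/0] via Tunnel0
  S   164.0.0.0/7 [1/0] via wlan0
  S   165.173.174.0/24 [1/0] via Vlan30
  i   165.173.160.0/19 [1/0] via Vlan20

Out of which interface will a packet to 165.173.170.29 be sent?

Vlan20

Routes whose prefix contains 165.173.170.29:
  0.0.0.0/0 (default, matches everything) -> bond0
  164.0.0.0/7 (164.0.0.0 - 165.255.255.255) -> wlan0
  165.168.0.0/13 (165.168.0.0 - 165.175.255.255) -> Tunnel2
  165.172.0.0/15 (165.172.0.0 - 165.173.255.255) -> Serial0/0
  165.173.160.0/19 (165.173.160.0 - 165.173.191.255) -> Vlan20
More-specific entries that do NOT match:
  165.173.170.56/29 (165.173.170.56 - 165.173.170.63) does not contain 165.173.170.29
  165.173.170.128/25 (165.173.170.128 - 165.173.170.255) does not contain 165.173.170.29
  165.173.174.0/24 (165.173.174.0 - 165.173.174.255) does not contain 165.173.170.29
  164.173.170.0/23 (164.173.170.0 - 164.173.171.255) does not contain 165.173.170.29
  173.173.168.0/22 (173.173.168.0 - 173.173.171.255) does not contain 165.173.170.29
Longest matching prefix is /19 -> interface Vlan20.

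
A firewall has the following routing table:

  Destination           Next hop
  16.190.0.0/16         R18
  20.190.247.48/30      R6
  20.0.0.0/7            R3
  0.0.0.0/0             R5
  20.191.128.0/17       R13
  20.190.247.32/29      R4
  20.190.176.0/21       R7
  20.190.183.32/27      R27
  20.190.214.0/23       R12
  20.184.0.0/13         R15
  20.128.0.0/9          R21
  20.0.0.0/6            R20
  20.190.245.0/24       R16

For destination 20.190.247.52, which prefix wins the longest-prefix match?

Entries matching 20.190.247.52:
  0.0.0.0/0 (default, matches everything)
  20.0.0.0/6 (20.0.0.0 - 23.255.255.255)
  20.0.0.0/7 (20.0.0.0 - 21.255.255.255)
  20.128.0.0/9 (20.128.0.0 - 20.255.255.255)
  20.184.0.0/13 (20.184.0.0 - 20.191.255.255)
Most specific is 20.184.0.0/13.

20.184.0.0/13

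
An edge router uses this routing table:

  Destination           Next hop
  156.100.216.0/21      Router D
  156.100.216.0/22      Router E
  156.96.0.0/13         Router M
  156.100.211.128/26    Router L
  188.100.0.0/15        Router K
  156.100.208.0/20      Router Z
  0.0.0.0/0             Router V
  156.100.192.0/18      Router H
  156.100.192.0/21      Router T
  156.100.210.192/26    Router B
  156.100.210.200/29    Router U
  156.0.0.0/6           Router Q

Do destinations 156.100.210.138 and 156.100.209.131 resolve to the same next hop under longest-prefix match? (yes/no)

156.100.210.138: longest match 156.100.208.0/20 -> Router Z
156.100.209.131: longest match 156.100.208.0/20 -> Router Z

yes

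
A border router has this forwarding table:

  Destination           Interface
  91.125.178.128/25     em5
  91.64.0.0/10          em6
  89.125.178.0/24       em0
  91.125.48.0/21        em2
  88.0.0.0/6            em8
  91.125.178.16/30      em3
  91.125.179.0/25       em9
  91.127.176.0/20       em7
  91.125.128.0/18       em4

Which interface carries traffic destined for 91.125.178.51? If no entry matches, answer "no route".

Routes whose prefix contains 91.125.178.51:
  88.0.0.0/6 (88.0.0.0 - 91.255.255.255) -> em8
  91.64.0.0/10 (91.64.0.0 - 91.127.255.255) -> em6
  91.125.128.0/18 (91.125.128.0 - 91.125.191.255) -> em4
More-specific entries that do NOT match:
  91.125.178.16/30 (91.125.178.16 - 91.125.178.19) does not contain 91.125.178.51
  91.125.178.128/25 (91.125.178.128 - 91.125.178.255) does not contain 91.125.178.51
  91.125.179.0/25 (91.125.179.0 - 91.125.179.127) does not contain 91.125.178.51
  89.125.178.0/24 (89.125.178.0 - 89.125.178.255) does not contain 91.125.178.51
  91.125.48.0/21 (91.125.48.0 - 91.125.55.255) does not contain 91.125.178.51
  91.127.176.0/20 (91.127.176.0 - 91.127.191.255) does not contain 91.125.178.51
Longest matching prefix is /18 -> interface em4.

em4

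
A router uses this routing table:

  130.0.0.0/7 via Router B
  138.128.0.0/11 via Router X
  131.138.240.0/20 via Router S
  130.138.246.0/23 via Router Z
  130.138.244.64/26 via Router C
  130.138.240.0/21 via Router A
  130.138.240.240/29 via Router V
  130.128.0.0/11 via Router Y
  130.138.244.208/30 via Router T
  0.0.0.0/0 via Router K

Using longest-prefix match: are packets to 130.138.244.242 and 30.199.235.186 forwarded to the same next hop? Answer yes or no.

no

130.138.244.242: longest match 130.138.240.0/21 -> Router A
30.199.235.186: longest match 0.0.0.0/0 -> Router K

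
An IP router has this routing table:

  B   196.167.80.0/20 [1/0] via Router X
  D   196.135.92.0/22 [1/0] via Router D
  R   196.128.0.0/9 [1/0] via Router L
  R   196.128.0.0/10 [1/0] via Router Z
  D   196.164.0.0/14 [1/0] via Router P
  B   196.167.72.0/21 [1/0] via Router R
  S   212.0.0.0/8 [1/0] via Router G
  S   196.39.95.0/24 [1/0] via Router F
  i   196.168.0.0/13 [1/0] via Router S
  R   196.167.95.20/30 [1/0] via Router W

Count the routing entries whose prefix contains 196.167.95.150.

4

Prefixes containing 196.167.95.150:
  196.128.0.0/9 (196.128.0.0 - 196.255.255.255)
  196.128.0.0/10 (196.128.0.0 - 196.191.255.255)
  196.164.0.0/14 (196.164.0.0 - 196.167.255.255)
  196.167.80.0/20 (196.167.80.0 - 196.167.95.255)
Total matching entries: 4.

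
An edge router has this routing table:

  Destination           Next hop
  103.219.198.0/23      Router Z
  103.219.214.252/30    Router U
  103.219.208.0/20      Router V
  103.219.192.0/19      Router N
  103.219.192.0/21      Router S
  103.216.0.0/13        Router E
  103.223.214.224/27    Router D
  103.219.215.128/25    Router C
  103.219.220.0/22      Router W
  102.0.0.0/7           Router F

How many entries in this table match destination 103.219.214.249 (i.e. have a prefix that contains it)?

4

Prefixes containing 103.219.214.249:
  102.0.0.0/7 (102.0.0.0 - 103.255.255.255)
  103.216.0.0/13 (103.216.0.0 - 103.223.255.255)
  103.219.192.0/19 (103.219.192.0 - 103.219.223.255)
  103.219.208.0/20 (103.219.208.0 - 103.219.223.255)
Total matching entries: 4.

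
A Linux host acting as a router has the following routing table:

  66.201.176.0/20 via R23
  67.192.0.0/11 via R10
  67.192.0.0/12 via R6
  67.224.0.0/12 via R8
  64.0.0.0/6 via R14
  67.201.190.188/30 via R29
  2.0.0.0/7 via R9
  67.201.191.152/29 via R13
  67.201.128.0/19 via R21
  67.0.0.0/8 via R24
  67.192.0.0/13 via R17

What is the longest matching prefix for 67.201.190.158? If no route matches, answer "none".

Entries matching 67.201.190.158:
  64.0.0.0/6 (64.0.0.0 - 67.255.255.255)
  67.0.0.0/8 (67.0.0.0 - 67.255.255.255)
  67.192.0.0/11 (67.192.0.0 - 67.223.255.255)
  67.192.0.0/12 (67.192.0.0 - 67.207.255.255)
Most specific is 67.192.0.0/12.

67.192.0.0/12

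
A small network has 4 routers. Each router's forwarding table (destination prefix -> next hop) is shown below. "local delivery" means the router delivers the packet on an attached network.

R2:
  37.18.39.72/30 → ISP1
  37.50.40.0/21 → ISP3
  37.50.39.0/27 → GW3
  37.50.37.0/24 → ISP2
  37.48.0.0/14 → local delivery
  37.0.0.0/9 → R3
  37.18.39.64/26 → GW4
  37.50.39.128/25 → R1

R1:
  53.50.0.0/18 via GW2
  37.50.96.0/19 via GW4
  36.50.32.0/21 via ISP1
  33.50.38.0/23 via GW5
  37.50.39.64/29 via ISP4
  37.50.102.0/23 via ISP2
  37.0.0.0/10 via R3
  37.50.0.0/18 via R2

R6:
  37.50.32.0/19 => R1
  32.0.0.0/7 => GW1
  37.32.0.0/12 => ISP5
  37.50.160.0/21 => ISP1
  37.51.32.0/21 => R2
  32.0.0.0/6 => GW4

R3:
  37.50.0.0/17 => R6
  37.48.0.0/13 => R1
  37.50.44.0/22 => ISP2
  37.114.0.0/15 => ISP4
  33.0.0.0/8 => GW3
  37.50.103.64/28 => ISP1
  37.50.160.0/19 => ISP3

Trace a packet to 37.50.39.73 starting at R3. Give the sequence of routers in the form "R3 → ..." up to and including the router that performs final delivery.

R3 → R6 → R1 → R2

At R3: longest match for 37.50.39.73 is 37.50.0.0/17 -> R6
At R6: longest match for 37.50.39.73 is 37.50.32.0/19 -> R1
At R1: longest match for 37.50.39.73 is 37.50.0.0/18 -> R2
At R2: longest match for 37.50.39.73 is 37.48.0.0/14 -> local delivery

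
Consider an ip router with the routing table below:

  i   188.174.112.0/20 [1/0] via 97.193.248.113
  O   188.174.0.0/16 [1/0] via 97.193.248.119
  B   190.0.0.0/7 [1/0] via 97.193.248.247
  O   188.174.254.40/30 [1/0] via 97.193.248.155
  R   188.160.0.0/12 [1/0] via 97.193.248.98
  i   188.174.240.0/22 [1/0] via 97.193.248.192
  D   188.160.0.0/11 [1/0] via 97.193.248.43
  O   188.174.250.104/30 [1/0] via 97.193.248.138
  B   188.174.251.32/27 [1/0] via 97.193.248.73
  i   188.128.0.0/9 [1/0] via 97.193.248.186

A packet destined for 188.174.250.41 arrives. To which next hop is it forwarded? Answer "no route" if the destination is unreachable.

Routes whose prefix contains 188.174.250.41:
  188.128.0.0/9 (188.128.0.0 - 188.255.255.255) -> 97.193.248.186
  188.160.0.0/11 (188.160.0.0 - 188.191.255.255) -> 97.193.248.43
  188.160.0.0/12 (188.160.0.0 - 188.175.255.255) -> 97.193.248.98
  188.174.0.0/16 (188.174.0.0 - 188.174.255.255) -> 97.193.248.119
More-specific entries that do NOT match:
  188.174.254.40/30 (188.174.254.40 - 188.174.254.43) does not contain 188.174.250.41
  188.174.250.104/30 (188.174.250.104 - 188.174.250.107) does not contain 188.174.250.41
  188.174.251.32/27 (188.174.251.32 - 188.174.251.63) does not contain 188.174.250.41
  188.174.240.0/22 (188.174.240.0 - 188.174.243.255) does not contain 188.174.250.41
  188.174.112.0/20 (188.174.112.0 - 188.174.127.255) does not contain 188.174.250.41
Longest matching prefix is /16 -> next hop 97.193.248.119.

97.193.248.119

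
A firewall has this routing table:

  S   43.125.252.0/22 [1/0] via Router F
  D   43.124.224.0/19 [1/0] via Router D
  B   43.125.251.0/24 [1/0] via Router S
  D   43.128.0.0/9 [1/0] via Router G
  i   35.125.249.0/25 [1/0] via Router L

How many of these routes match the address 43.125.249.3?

No listed prefix contains 43.125.249.3.
Total matching entries: 0.

0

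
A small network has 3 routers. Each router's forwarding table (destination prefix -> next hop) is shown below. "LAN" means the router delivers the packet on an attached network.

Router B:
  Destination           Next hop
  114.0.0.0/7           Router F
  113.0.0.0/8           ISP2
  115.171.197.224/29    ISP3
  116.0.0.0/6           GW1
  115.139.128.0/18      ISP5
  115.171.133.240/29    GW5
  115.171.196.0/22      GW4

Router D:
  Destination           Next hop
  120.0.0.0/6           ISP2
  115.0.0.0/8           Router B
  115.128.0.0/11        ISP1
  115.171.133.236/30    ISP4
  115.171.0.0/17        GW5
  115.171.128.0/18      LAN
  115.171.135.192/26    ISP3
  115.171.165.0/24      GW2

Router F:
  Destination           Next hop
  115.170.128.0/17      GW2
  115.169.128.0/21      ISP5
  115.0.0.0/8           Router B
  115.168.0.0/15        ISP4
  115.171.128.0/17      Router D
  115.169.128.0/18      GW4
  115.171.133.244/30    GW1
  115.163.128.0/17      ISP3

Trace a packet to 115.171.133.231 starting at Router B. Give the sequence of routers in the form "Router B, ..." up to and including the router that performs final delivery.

At Router B: longest match for 115.171.133.231 is 114.0.0.0/7 -> Router F
At Router F: longest match for 115.171.133.231 is 115.171.128.0/17 -> Router D
At Router D: longest match for 115.171.133.231 is 115.171.128.0/18 -> LAN

Router B, Router F, Router D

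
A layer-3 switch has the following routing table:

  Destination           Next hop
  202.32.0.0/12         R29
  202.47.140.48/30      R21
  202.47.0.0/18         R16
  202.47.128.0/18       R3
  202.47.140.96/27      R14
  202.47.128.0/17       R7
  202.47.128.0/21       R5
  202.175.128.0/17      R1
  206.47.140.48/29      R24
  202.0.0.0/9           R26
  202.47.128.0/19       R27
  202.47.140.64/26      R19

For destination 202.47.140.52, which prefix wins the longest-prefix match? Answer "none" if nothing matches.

Entries matching 202.47.140.52:
  202.0.0.0/9 (202.0.0.0 - 202.127.255.255)
  202.32.0.0/12 (202.32.0.0 - 202.47.255.255)
  202.47.128.0/17 (202.47.128.0 - 202.47.255.255)
  202.47.128.0/18 (202.47.128.0 - 202.47.191.255)
  202.47.128.0/19 (202.47.128.0 - 202.47.159.255)
Most specific is 202.47.128.0/19.

202.47.128.0/19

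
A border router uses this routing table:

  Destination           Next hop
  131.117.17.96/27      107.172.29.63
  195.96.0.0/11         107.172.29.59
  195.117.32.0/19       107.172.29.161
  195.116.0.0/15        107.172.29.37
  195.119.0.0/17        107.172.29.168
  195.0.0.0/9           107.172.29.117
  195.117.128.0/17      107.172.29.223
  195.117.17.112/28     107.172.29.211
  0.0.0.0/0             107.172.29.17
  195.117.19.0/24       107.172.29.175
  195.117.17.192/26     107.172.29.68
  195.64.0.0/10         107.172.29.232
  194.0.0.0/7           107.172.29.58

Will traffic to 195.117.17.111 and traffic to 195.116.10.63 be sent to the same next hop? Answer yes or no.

yes

195.117.17.111: longest match 195.116.0.0/15 -> 107.172.29.37
195.116.10.63: longest match 195.116.0.0/15 -> 107.172.29.37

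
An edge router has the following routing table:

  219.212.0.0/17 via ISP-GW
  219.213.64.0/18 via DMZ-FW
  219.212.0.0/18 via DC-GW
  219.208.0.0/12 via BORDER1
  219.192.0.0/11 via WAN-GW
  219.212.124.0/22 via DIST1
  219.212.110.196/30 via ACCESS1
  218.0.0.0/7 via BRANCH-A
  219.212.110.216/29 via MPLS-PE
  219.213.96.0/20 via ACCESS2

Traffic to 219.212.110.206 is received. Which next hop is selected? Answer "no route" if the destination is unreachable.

ISP-GW

Routes whose prefix contains 219.212.110.206:
  218.0.0.0/7 (218.0.0.0 - 219.255.255.255) -> BRANCH-A
  219.192.0.0/11 (219.192.0.0 - 219.223.255.255) -> WAN-GW
  219.208.0.0/12 (219.208.0.0 - 219.223.255.255) -> BORDER1
  219.212.0.0/17 (219.212.0.0 - 219.212.127.255) -> ISP-GW
More-specific entries that do NOT match:
  219.212.110.196/30 (219.212.110.196 - 219.212.110.199) does not contain 219.212.110.206
  219.212.110.216/29 (219.212.110.216 - 219.212.110.223) does not contain 219.212.110.206
  219.212.124.0/22 (219.212.124.0 - 219.212.127.255) does not contain 219.212.110.206
  219.213.96.0/20 (219.213.96.0 - 219.213.111.255) does not contain 219.212.110.206
  219.213.64.0/18 (219.213.64.0 - 219.213.127.255) does not contain 219.212.110.206
  219.212.0.0/18 (219.212.0.0 - 219.212.63.255) does not contain 219.212.110.206
Longest matching prefix is /17 -> next hop ISP-GW.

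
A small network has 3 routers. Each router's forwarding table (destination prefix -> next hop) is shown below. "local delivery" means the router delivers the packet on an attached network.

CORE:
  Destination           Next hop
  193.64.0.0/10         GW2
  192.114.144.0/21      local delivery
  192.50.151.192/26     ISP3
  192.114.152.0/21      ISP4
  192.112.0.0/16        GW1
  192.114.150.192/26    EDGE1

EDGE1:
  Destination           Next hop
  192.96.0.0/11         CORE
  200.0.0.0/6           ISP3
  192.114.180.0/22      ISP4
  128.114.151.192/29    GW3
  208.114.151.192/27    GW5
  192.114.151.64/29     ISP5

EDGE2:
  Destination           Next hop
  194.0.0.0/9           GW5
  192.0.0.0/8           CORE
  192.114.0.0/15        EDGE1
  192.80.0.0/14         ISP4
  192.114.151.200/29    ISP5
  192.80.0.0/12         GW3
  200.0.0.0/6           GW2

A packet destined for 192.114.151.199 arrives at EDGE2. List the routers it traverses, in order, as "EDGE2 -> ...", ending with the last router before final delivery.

At EDGE2: longest match for 192.114.151.199 is 192.114.0.0/15 -> EDGE1
At EDGE1: longest match for 192.114.151.199 is 192.96.0.0/11 -> CORE
At CORE: longest match for 192.114.151.199 is 192.114.144.0/21 -> local delivery

EDGE2 -> EDGE1 -> CORE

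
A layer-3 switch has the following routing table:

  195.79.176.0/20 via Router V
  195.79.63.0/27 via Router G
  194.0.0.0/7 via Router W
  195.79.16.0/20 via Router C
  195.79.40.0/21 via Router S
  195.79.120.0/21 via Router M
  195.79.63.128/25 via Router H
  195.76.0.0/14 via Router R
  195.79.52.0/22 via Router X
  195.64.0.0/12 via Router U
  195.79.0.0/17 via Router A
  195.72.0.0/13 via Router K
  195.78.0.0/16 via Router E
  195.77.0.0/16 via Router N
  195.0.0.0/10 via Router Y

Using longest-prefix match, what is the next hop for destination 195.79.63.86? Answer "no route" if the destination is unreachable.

Routes whose prefix contains 195.79.63.86:
  194.0.0.0/7 (194.0.0.0 - 195.255.255.255) -> Router W
  195.64.0.0/12 (195.64.0.0 - 195.79.255.255) -> Router U
  195.72.0.0/13 (195.72.0.0 - 195.79.255.255) -> Router K
  195.76.0.0/14 (195.76.0.0 - 195.79.255.255) -> Router R
  195.79.0.0/17 (195.79.0.0 - 195.79.127.255) -> Router A
More-specific entries that do NOT match:
  195.79.63.0/27 (195.79.63.0 - 195.79.63.31) does not contain 195.79.63.86
  195.79.63.128/25 (195.79.63.128 - 195.79.63.255) does not contain 195.79.63.86
  195.79.52.0/22 (195.79.52.0 - 195.79.55.255) does not contain 195.79.63.86
  195.79.40.0/21 (195.79.40.0 - 195.79.47.255) does not contain 195.79.63.86
  195.79.120.0/21 (195.79.120.0 - 195.79.127.255) does not contain 195.79.63.86
  195.79.176.0/20 (195.79.176.0 - 195.79.191.255) does not contain 195.79.63.86
  195.79.16.0/20 (195.79.16.0 - 195.79.31.255) does not contain 195.79.63.86
Longest matching prefix is /17 -> next hop Router A.

Router A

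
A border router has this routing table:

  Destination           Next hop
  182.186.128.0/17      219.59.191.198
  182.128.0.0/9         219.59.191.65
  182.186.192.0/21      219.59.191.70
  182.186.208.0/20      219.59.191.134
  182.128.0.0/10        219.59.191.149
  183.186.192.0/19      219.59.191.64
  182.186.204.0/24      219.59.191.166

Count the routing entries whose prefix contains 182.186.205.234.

3

Prefixes containing 182.186.205.234:
  182.128.0.0/9 (182.128.0.0 - 182.255.255.255)
  182.128.0.0/10 (182.128.0.0 - 182.191.255.255)
  182.186.128.0/17 (182.186.128.0 - 182.186.255.255)
Total matching entries: 3.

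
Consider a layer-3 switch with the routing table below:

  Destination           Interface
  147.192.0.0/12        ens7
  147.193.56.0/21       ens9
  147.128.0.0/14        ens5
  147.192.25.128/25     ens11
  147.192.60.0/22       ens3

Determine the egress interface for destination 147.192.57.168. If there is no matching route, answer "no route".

Routes whose prefix contains 147.192.57.168:
  147.192.0.0/12 (147.192.0.0 - 147.207.255.255) -> ens7
More-specific entries that do NOT match:
  147.192.25.128/25 (147.192.25.128 - 147.192.25.255) does not contain 147.192.57.168
  147.192.60.0/22 (147.192.60.0 - 147.192.63.255) does not contain 147.192.57.168
  147.193.56.0/21 (147.193.56.0 - 147.193.63.255) does not contain 147.192.57.168
  147.128.0.0/14 (147.128.0.0 - 147.131.255.255) does not contain 147.192.57.168
Longest matching prefix is /12 -> interface ens7.

ens7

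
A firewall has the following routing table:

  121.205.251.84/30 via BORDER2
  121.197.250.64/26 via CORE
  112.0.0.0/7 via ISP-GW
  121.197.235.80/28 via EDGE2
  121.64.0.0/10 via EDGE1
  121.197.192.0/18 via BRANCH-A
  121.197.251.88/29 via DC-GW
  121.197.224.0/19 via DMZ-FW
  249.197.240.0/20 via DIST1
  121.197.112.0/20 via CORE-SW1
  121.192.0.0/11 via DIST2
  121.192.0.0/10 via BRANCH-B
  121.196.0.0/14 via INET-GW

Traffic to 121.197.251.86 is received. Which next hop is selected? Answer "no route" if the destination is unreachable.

Routes whose prefix contains 121.197.251.86:
  121.192.0.0/10 (121.192.0.0 - 121.255.255.255) -> BRANCH-B
  121.192.0.0/11 (121.192.0.0 - 121.223.255.255) -> DIST2
  121.196.0.0/14 (121.196.0.0 - 121.199.255.255) -> INET-GW
  121.197.192.0/18 (121.197.192.0 - 121.197.255.255) -> BRANCH-A
  121.197.224.0/19 (121.197.224.0 - 121.197.255.255) -> DMZ-FW
More-specific entries that do NOT match:
  121.205.251.84/30 (121.205.251.84 - 121.205.251.87) does not contain 121.197.251.86
  121.197.251.88/29 (121.197.251.88 - 121.197.251.95) does not contain 121.197.251.86
  121.197.235.80/28 (121.197.235.80 - 121.197.235.95) does not contain 121.197.251.86
  121.197.250.64/26 (121.197.250.64 - 121.197.250.127) does not contain 121.197.251.86
  249.197.240.0/20 (249.197.240.0 - 249.197.255.255) does not contain 121.197.251.86
  121.197.112.0/20 (121.197.112.0 - 121.197.127.255) does not contain 121.197.251.86
Longest matching prefix is /19 -> next hop DMZ-FW.

DMZ-FW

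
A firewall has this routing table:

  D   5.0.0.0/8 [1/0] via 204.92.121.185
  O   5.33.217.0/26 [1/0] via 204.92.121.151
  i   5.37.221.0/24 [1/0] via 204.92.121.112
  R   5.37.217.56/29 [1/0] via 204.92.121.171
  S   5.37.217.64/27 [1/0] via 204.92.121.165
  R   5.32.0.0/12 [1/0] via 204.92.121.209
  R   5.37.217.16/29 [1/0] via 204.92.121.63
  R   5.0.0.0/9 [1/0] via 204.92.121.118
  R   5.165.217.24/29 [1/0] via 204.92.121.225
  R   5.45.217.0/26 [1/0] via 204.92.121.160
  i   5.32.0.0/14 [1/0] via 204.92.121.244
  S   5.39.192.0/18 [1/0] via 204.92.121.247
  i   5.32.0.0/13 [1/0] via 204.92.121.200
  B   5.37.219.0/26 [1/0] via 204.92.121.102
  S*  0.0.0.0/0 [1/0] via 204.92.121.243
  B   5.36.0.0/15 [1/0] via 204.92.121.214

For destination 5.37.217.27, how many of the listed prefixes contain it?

6

Prefixes containing 5.37.217.27:
  0.0.0.0/0 (default, matches everything)
  5.0.0.0/8 (5.0.0.0 - 5.255.255.255)
  5.0.0.0/9 (5.0.0.0 - 5.127.255.255)
  5.32.0.0/12 (5.32.0.0 - 5.47.255.255)
  5.32.0.0/13 (5.32.0.0 - 5.39.255.255)
  5.36.0.0/15 (5.36.0.0 - 5.37.255.255)
Total matching entries: 6.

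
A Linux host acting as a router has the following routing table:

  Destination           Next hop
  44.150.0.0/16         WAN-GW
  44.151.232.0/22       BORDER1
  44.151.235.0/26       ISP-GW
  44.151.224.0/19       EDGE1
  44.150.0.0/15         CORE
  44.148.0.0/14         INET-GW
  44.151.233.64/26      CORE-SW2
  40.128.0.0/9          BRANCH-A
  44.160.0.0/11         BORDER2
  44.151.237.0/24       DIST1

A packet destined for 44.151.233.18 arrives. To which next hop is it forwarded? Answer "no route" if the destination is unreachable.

BORDER1

Routes whose prefix contains 44.151.233.18:
  44.148.0.0/14 (44.148.0.0 - 44.151.255.255) -> INET-GW
  44.150.0.0/15 (44.150.0.0 - 44.151.255.255) -> CORE
  44.151.224.0/19 (44.151.224.0 - 44.151.255.255) -> EDGE1
  44.151.232.0/22 (44.151.232.0 - 44.151.235.255) -> BORDER1
More-specific entries that do NOT match:
  44.151.235.0/26 (44.151.235.0 - 44.151.235.63) does not contain 44.151.233.18
  44.151.233.64/26 (44.151.233.64 - 44.151.233.127) does not contain 44.151.233.18
  44.151.237.0/24 (44.151.237.0 - 44.151.237.255) does not contain 44.151.233.18
Longest matching prefix is /22 -> next hop BORDER1.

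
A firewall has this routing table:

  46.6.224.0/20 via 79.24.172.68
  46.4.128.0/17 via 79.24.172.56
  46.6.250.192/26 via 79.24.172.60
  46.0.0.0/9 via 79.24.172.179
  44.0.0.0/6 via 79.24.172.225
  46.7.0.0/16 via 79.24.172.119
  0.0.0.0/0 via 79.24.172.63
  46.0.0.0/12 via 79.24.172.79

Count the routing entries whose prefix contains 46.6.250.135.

Prefixes containing 46.6.250.135:
  0.0.0.0/0 (default, matches everything)
  44.0.0.0/6 (44.0.0.0 - 47.255.255.255)
  46.0.0.0/9 (46.0.0.0 - 46.127.255.255)
  46.0.0.0/12 (46.0.0.0 - 46.15.255.255)
Total matching entries: 4.

4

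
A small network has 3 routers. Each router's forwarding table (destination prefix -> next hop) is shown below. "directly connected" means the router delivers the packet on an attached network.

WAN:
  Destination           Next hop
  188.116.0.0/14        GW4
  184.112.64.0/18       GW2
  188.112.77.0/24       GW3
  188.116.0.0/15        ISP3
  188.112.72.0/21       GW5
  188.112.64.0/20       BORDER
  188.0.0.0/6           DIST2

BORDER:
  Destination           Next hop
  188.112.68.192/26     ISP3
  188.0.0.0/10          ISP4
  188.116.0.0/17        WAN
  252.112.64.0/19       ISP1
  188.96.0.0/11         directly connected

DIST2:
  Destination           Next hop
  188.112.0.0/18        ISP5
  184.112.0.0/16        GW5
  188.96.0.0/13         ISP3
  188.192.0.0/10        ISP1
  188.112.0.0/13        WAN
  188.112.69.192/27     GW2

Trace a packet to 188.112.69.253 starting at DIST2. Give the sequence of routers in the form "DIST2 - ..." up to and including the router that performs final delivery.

At DIST2: longest match for 188.112.69.253 is 188.112.0.0/13 -> WAN
At WAN: longest match for 188.112.69.253 is 188.112.64.0/20 -> BORDER
At BORDER: longest match for 188.112.69.253 is 188.96.0.0/11 -> directly connected

DIST2 - WAN - BORDER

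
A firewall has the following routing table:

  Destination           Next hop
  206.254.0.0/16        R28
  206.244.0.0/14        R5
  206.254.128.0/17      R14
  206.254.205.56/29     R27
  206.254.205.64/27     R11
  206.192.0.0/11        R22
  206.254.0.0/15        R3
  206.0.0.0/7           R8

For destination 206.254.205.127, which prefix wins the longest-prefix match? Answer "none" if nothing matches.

Entries matching 206.254.205.127:
  206.0.0.0/7 (206.0.0.0 - 207.255.255.255)
  206.254.0.0/15 (206.254.0.0 - 206.255.255.255)
  206.254.0.0/16 (206.254.0.0 - 206.254.255.255)
  206.254.128.0/17 (206.254.128.0 - 206.254.255.255)
Most specific is 206.254.128.0/17.

206.254.128.0/17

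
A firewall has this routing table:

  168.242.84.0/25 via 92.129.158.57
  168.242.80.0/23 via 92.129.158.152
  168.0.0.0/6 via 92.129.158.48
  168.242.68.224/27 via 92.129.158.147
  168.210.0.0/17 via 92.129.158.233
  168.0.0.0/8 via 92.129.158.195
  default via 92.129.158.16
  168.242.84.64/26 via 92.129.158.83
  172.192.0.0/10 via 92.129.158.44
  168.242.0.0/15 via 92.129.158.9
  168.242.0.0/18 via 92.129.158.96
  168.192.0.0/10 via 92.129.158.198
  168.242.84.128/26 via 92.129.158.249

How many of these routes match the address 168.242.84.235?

5

Prefixes containing 168.242.84.235:
  0.0.0.0/0 (default, matches everything)
  168.0.0.0/6 (168.0.0.0 - 171.255.255.255)
  168.0.0.0/8 (168.0.0.0 - 168.255.255.255)
  168.192.0.0/10 (168.192.0.0 - 168.255.255.255)
  168.242.0.0/15 (168.242.0.0 - 168.243.255.255)
Total matching entries: 5.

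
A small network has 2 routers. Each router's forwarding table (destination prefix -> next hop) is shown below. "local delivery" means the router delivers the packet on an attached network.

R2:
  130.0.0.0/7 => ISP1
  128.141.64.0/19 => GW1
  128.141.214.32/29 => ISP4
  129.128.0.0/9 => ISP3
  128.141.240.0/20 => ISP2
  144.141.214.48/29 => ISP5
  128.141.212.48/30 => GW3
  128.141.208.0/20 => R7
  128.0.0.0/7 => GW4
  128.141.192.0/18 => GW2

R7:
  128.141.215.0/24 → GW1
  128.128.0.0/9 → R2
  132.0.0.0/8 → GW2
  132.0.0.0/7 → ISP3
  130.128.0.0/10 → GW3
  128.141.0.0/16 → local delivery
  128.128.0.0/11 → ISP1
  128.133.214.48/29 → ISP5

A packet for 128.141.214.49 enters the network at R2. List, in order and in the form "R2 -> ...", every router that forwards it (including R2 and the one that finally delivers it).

R2 -> R7

At R2: longest match for 128.141.214.49 is 128.141.208.0/20 -> R7
At R7: longest match for 128.141.214.49 is 128.141.0.0/16 -> local delivery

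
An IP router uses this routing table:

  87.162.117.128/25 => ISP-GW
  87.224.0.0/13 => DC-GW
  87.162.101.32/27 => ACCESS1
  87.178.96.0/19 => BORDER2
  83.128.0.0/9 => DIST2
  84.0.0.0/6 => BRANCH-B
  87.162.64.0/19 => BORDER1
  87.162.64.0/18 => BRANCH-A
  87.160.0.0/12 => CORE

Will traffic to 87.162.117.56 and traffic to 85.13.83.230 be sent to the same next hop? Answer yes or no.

87.162.117.56: longest match 87.162.64.0/18 -> BRANCH-A
85.13.83.230: longest match 84.0.0.0/6 -> BRANCH-B

no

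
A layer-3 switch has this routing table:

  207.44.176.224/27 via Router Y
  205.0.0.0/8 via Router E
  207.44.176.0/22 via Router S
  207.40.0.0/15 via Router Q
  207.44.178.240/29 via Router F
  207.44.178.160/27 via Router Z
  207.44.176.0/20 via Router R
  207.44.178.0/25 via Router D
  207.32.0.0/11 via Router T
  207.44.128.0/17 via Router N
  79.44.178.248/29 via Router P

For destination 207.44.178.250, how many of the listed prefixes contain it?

4

Prefixes containing 207.44.178.250:
  207.32.0.0/11 (207.32.0.0 - 207.63.255.255)
  207.44.128.0/17 (207.44.128.0 - 207.44.255.255)
  207.44.176.0/20 (207.44.176.0 - 207.44.191.255)
  207.44.176.0/22 (207.44.176.0 - 207.44.179.255)
Total matching entries: 4.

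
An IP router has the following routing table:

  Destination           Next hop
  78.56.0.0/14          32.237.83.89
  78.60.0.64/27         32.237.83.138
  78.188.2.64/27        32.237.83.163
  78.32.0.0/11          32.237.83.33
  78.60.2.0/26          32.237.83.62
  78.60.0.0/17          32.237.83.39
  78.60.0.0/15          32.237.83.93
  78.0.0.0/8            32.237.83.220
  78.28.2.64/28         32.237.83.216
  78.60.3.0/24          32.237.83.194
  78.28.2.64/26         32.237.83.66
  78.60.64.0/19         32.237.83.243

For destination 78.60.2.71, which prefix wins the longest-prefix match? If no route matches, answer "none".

78.60.0.0/17

Entries matching 78.60.2.71:
  78.0.0.0/8 (78.0.0.0 - 78.255.255.255)
  78.32.0.0/11 (78.32.0.0 - 78.63.255.255)
  78.60.0.0/15 (78.60.0.0 - 78.61.255.255)
  78.60.0.0/17 (78.60.0.0 - 78.60.127.255)
Most specific is 78.60.0.0/17.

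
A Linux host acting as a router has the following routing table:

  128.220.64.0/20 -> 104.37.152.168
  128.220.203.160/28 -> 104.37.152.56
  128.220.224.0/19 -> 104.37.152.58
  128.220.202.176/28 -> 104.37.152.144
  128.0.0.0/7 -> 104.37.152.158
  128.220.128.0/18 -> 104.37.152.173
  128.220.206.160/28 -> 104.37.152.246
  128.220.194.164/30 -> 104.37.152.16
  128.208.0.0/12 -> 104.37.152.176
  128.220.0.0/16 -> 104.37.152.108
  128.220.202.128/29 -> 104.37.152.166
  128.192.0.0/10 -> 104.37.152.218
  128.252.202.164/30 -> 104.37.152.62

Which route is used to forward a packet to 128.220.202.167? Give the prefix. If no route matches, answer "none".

128.220.0.0/16

Entries matching 128.220.202.167:
  128.0.0.0/7 (128.0.0.0 - 129.255.255.255)
  128.192.0.0/10 (128.192.0.0 - 128.255.255.255)
  128.208.0.0/12 (128.208.0.0 - 128.223.255.255)
  128.220.0.0/16 (128.220.0.0 - 128.220.255.255)
Most specific is 128.220.0.0/16.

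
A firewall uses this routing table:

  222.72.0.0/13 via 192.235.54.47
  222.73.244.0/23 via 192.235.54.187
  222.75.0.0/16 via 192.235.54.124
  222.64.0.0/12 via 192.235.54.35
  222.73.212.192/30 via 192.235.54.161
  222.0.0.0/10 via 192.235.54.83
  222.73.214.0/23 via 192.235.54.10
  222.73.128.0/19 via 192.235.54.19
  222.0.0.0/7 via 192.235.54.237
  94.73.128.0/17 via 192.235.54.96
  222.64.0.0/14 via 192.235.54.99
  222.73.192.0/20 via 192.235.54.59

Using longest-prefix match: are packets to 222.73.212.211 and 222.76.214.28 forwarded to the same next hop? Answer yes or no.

yes

222.73.212.211: longest match 222.72.0.0/13 -> 192.235.54.47
222.76.214.28: longest match 222.72.0.0/13 -> 192.235.54.47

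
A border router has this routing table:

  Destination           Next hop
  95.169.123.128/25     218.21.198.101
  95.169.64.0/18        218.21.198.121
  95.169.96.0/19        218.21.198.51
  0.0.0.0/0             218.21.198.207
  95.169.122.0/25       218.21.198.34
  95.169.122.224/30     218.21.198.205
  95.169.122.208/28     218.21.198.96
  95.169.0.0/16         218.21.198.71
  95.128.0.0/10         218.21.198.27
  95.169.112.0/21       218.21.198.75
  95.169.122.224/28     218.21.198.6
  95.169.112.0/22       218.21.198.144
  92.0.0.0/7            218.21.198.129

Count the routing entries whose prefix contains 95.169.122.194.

Prefixes containing 95.169.122.194:
  0.0.0.0/0 (default, matches everything)
  95.128.0.0/10 (95.128.0.0 - 95.191.255.255)
  95.169.0.0/16 (95.169.0.0 - 95.169.255.255)
  95.169.64.0/18 (95.169.64.0 - 95.169.127.255)
  95.169.96.0/19 (95.169.96.0 - 95.169.127.255)
Total matching entries: 5.

5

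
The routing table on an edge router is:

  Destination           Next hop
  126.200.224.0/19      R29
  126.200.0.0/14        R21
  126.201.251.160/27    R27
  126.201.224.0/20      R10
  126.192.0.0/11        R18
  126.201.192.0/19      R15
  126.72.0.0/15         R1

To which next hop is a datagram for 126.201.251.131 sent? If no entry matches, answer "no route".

Routes whose prefix contains 126.201.251.131:
  126.192.0.0/11 (126.192.0.0 - 126.223.255.255) -> R18
  126.200.0.0/14 (126.200.0.0 - 126.203.255.255) -> R21
More-specific entries that do NOT match:
  126.201.251.160/27 (126.201.251.160 - 126.201.251.191) does not contain 126.201.251.131
  126.201.224.0/20 (126.201.224.0 - 126.201.239.255) does not contain 126.201.251.131
  126.200.224.0/19 (126.200.224.0 - 126.200.255.255) does not contain 126.201.251.131
  126.201.192.0/19 (126.201.192.0 - 126.201.223.255) does not contain 126.201.251.131
  126.72.0.0/15 (126.72.0.0 - 126.73.255.255) does not contain 126.201.251.131
Longest matching prefix is /14 -> next hop R21.

R21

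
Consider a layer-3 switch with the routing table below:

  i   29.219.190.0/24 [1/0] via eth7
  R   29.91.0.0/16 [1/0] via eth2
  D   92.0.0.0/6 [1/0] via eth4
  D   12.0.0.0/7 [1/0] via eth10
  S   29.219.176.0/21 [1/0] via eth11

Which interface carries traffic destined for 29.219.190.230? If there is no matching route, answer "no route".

eth7

Routes whose prefix contains 29.219.190.230:
  29.219.190.0/24 (29.219.190.0 - 29.219.190.255) -> eth7
Longest matching prefix is /24 -> interface eth7.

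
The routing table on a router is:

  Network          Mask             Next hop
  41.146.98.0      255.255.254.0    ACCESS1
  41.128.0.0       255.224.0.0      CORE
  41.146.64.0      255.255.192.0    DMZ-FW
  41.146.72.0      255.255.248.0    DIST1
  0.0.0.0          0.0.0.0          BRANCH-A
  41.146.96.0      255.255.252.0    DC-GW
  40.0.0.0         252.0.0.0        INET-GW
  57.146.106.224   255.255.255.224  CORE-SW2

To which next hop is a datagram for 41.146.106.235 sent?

DMZ-FW

Routes whose prefix contains 41.146.106.235:
  0.0.0.0/0 (default, matches everything) -> BRANCH-A
  40.0.0.0/6 (40.0.0.0 - 43.255.255.255) -> INET-GW
  41.128.0.0/11 (41.128.0.0 - 41.159.255.255) -> CORE
  41.146.64.0/18 (41.146.64.0 - 41.146.127.255) -> DMZ-FW
More-specific entries that do NOT match:
  57.146.106.224/27 (57.146.106.224 - 57.146.106.255) does not contain 41.146.106.235
  41.146.98.0/23 (41.146.98.0 - 41.146.99.255) does not contain 41.146.106.235
  41.146.96.0/22 (41.146.96.0 - 41.146.99.255) does not contain 41.146.106.235
  41.146.72.0/21 (41.146.72.0 - 41.146.79.255) does not contain 41.146.106.235
Longest matching prefix is /18 -> next hop DMZ-FW.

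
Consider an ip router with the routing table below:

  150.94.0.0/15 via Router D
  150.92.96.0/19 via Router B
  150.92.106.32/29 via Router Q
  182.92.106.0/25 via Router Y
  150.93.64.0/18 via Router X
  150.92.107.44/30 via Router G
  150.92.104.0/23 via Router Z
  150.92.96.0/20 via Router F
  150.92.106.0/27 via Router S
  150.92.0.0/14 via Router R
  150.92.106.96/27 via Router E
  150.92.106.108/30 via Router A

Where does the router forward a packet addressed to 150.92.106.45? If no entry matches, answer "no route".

Router F

Routes whose prefix contains 150.92.106.45:
  150.92.0.0/14 (150.92.0.0 - 150.95.255.255) -> Router R
  150.92.96.0/19 (150.92.96.0 - 150.92.127.255) -> Router B
  150.92.96.0/20 (150.92.96.0 - 150.92.111.255) -> Router F
More-specific entries that do NOT match:
  150.92.107.44/30 (150.92.107.44 - 150.92.107.47) does not contain 150.92.106.45
  150.92.106.108/30 (150.92.106.108 - 150.92.106.111) does not contain 150.92.106.45
  150.92.106.32/29 (150.92.106.32 - 150.92.106.39) does not contain 150.92.106.45
  150.92.106.0/27 (150.92.106.0 - 150.92.106.31) does not contain 150.92.106.45
  150.92.106.96/27 (150.92.106.96 - 150.92.106.127) does not contain 150.92.106.45
  182.92.106.0/25 (182.92.106.0 - 182.92.106.127) does not contain 150.92.106.45
  150.92.104.0/23 (150.92.104.0 - 150.92.105.255) does not contain 150.92.106.45
Longest matching prefix is /20 -> next hop Router F.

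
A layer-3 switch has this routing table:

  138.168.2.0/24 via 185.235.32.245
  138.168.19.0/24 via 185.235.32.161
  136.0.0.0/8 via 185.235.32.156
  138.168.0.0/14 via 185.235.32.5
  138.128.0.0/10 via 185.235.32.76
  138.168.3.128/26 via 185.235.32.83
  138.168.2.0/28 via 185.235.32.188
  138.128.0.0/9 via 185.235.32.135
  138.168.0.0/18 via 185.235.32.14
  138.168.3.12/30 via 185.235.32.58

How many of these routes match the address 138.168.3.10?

4

Prefixes containing 138.168.3.10:
  138.128.0.0/9 (138.128.0.0 - 138.255.255.255)
  138.128.0.0/10 (138.128.0.0 - 138.191.255.255)
  138.168.0.0/14 (138.168.0.0 - 138.171.255.255)
  138.168.0.0/18 (138.168.0.0 - 138.168.63.255)
Total matching entries: 4.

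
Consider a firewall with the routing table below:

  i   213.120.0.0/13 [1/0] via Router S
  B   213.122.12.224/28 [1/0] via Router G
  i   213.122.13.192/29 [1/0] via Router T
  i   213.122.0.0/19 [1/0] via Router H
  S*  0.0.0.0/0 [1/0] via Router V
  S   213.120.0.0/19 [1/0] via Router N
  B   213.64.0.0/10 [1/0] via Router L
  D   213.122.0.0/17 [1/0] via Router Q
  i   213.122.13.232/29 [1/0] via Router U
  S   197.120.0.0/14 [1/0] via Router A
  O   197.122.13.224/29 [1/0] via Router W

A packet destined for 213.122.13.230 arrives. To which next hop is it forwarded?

Router H

Routes whose prefix contains 213.122.13.230:
  0.0.0.0/0 (default, matches everything) -> Router V
  213.64.0.0/10 (213.64.0.0 - 213.127.255.255) -> Router L
  213.120.0.0/13 (213.120.0.0 - 213.127.255.255) -> Router S
  213.122.0.0/17 (213.122.0.0 - 213.122.127.255) -> Router Q
  213.122.0.0/19 (213.122.0.0 - 213.122.31.255) -> Router H
More-specific entries that do NOT match:
  213.122.13.192/29 (213.122.13.192 - 213.122.13.199) does not contain 213.122.13.230
  213.122.13.232/29 (213.122.13.232 - 213.122.13.239) does not contain 213.122.13.230
  197.122.13.224/29 (197.122.13.224 - 197.122.13.231) does not contain 213.122.13.230
  213.122.12.224/28 (213.122.12.224 - 213.122.12.239) does not contain 213.122.13.230
Longest matching prefix is /19 -> next hop Router H.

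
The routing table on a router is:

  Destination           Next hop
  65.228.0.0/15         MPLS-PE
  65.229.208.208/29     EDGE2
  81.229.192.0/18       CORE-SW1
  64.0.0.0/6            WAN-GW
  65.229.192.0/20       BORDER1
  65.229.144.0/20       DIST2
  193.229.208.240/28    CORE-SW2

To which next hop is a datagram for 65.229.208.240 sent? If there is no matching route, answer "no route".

MPLS-PE

Routes whose prefix contains 65.229.208.240:
  64.0.0.0/6 (64.0.0.0 - 67.255.255.255) -> WAN-GW
  65.228.0.0/15 (65.228.0.0 - 65.229.255.255) -> MPLS-PE
More-specific entries that do NOT match:
  65.229.208.208/29 (65.229.208.208 - 65.229.208.215) does not contain 65.229.208.240
  193.229.208.240/28 (193.229.208.240 - 193.229.208.255) does not contain 65.229.208.240
  65.229.192.0/20 (65.229.192.0 - 65.229.207.255) does not contain 65.229.208.240
  65.229.144.0/20 (65.229.144.0 - 65.229.159.255) does not contain 65.229.208.240
  81.229.192.0/18 (81.229.192.0 - 81.229.255.255) does not contain 65.229.208.240
Longest matching prefix is /15 -> next hop MPLS-PE.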